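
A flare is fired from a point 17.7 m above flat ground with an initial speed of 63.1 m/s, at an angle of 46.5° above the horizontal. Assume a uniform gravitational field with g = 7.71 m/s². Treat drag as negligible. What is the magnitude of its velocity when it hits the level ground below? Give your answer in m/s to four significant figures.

Horizontal component vₓ = 63.10 cos 46.5° = 43.44 m/s; vertical v_y0 = 63.10 sin 46.5° = 45.77 m/s.
With up positive and y = 0 at the ground: y(t) = 17.7 + (45.77) t − 3.855 t². Setting y = 0 and taking the positive root: t = [45.77 + √(45.77² + 2·7.71·17.7)] / 7.71 = (45.77 + 48.66) / 7.71 = 12.25 s.
Vertical velocity at impact: v_y = v_y0 − g t = 45.77 − 7.71 × 12.25 = −48.66 m/s.
Speed: |v| = √(vₓ² + v_y²) = √(43.44² + 48.66²) = 65.23 m/s.

65.23 m/s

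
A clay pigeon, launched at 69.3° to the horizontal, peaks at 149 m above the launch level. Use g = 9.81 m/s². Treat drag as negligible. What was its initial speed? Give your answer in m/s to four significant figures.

At the peak v_y = 0, so v_y0 = √(2gH) = √(2 × 9.81 × 149) = 54.07 m/s.
v_y0 = v₀ sin θ ⇒ v₀ = 54.07 / sin 69.3° = 57.80 m/s.

57.80 m/s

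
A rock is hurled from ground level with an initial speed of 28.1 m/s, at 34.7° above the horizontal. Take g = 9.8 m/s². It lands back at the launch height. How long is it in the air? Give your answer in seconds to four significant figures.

3.265 s

Horizontal component vₓ = 28.10 cos 34.7° = 23.10 m/s; vertical v_y0 = 28.10 sin 34.7° = 16.00 m/s.
Time of flight on level ground: T = 2 v_y0 / g = 2 × 16.00 / 9.80 = 3.265 s.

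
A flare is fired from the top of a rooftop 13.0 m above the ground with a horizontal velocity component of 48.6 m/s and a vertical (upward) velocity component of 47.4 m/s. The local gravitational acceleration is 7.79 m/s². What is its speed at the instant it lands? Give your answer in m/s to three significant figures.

69.4 m/s

The projectile lands when y = 13.0 + (47.40) t − ½·7.79·t² = 0. Positive root: t = (47.40 + √(47.40² + 2·7.79·13.0)) / 7.79 = (47.40 + 49.49) / 7.79 = 12.44 s.
Vertical velocity at impact: v_y = v_y0 − g t = 47.40 − 7.79 × 12.44 = −49.49 m/s.
Speed: |v| = √(vₓ² + v_y²) = √(48.60² + 49.49²) = 69.36 m/s.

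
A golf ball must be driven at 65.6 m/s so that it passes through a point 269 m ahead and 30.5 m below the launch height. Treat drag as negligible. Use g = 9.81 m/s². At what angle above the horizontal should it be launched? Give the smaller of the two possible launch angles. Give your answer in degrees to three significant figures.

11.7°

Trajectory: y = x tanθ − g x² (1 + tan²θ)/(2v₀²). With x = 269, y = −30.5, v₀ = 65.6, g = 9.81:
82.48 tan²θ − 269 tanθ + (51.98) = 0.
tanθ = [269 ± √(269² − 4 × 82.48 × (51.98))] / (2 × 82.48) = (269 ± 235.0) / 165.0, giving tanθ = 0.2063 or 3.055.
θ = 11.65° or 71.88°; the smaller is 11.65°.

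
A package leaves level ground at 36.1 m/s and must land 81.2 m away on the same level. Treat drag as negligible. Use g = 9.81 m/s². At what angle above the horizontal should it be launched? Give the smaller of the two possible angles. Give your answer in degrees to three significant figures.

18.8°

From R = (v₀²/g) sin 2θ: sin 2θ = 9.81 × 81.2 / 1303.2 = 0.6112.
2θ = 37.68° or 180° − 37.68° = 142.3°, so θ = 18.84° or 71.16°.
The smaller angle is 18.84°.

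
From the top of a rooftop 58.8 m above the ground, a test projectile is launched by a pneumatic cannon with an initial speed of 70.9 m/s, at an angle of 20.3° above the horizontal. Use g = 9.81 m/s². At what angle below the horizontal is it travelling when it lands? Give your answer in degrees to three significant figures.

vₓ = 70.90 cos 20.3° = 66.50 m/s; v_y0 = 70.90 sin 20.3° = 24.60 m/s.
With up positive and y = 0 at the ground: y(t) = 58.8 + (24.60) t − 4.905 t². Setting y = 0 and taking the positive root: t = [24.60 + √(24.60² + 2·9.81·58.8)] / 9.81 = (24.60 + 41.94) / 9.81 = 6.782 s.
At impact: v_y = v_y0 − g t = −41.94 m/s; vₓ = 66.50 m/s.
Angle below horizontal: arctan(|v_y|/vₓ) = arctan(41.94/66.50) = 32.24°.

32.2°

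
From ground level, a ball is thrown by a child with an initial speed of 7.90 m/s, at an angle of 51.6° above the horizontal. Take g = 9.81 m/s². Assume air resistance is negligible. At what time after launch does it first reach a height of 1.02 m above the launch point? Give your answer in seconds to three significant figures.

0.195 s

Resolve: vₓ = 7.900 cos 51.6° = 4.907 m/s and v_y0 = 7.900 sin 51.6° = 6.191 m/s.
Require v_y0 t − ½ g t² = 1.02, i.e. 4.905 t² − 6.191 t + 1.02 = 0.
Quadratic formula: t = (6.191 ± √18.318) / 9.81 = (6.191 ± 4.280) / 9.81 → t = 0.1948 s or 1.067 s.
The first (ascending) time is 0.1948 s.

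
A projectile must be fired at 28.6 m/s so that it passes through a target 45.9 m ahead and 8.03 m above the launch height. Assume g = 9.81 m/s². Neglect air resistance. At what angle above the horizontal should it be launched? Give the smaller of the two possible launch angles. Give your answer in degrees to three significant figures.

27.8°

Trajectory: y = x tanθ − g x² (1 + tan²θ)/(2v₀²). With x = 45.9, y = 8.03, v₀ = 28.6, g = 9.81:
12.63 tan²θ − 45.9 tanθ + (20.66) = 0.
tanθ = [45.9 ± √(45.9² − 4 × 12.63 × (20.66))] / (2 × 12.63) = (45.9 ± 32.60) / 25.27, giving tanθ = 0.5265 or 3.107.
θ = 27.77° or 72.16°; the smaller is 27.77°.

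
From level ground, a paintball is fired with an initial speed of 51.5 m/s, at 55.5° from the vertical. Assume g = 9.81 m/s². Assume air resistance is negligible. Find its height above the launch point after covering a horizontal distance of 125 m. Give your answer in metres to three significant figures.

43.4 m

Horizontal component vₓ = 51.50 sin 55.5° = 42.44 m/s; vertical v_y0 = 51.50 cos 55.5° = 29.17 m/s.
Time to reach x = 125 m: t = x/vₓ = 125/42.44 = 2.945 s.
Height: y = v_y0 t − ½ g t² = 29.17 × 2.945 − 4.905 × 2.945² = 85.91 − 42.55 = 43.36 m.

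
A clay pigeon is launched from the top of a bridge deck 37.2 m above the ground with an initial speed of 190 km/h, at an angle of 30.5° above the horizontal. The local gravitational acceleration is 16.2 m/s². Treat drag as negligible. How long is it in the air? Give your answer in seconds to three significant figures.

Convert: 190 km/h = 190/3.6 = 52.78 m/s.
Horizontal component vₓ = 52.78 cos 30.5° = 45.47 m/s; vertical v_y0 = 52.78 sin 30.5° = 26.79 m/s.
The projectile lands when y = 37.2 + (26.79) t − ½·16.2·t² = 0. Positive root: t = (26.79 + √(26.79² + 2·16.2·37.2)) / 16.2 = (26.79 + 43.85) / 16.2 = 4.360 s.

4.36 s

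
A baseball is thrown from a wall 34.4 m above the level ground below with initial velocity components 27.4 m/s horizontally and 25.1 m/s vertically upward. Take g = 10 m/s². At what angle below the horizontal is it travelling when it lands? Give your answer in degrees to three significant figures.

53.0°

The projectile lands when y = 34.4 + (25.10) t − ½·10.0·t² = 0. Positive root: t = (25.10 + √(25.10² + 2·10.0·34.4)) / 10.0 = (25.10 + 36.30) / 10.0 = 6.140 s.
At impact: v_y = v_y0 − g t = −36.30 m/s; vₓ = 27.40 m/s.
Angle below horizontal: arctan(|v_y|/vₓ) = arctan(36.30/27.40) = 52.96°.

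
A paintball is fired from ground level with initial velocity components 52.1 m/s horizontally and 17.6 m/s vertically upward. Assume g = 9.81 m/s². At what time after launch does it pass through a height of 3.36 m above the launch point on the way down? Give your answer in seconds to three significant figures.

Require v_y0 t − ½ g t² = 3.36, i.e. 4.905 t² − 17.60 t + 3.36 = 0.
Quadratic formula: t = (17.60 ± √243.84) / 9.81 = (17.60 ± 15.62) / 9.81 → t = 0.2023 s or 3.386 s.
The descending-branch root is 3.386 s.

3.39 s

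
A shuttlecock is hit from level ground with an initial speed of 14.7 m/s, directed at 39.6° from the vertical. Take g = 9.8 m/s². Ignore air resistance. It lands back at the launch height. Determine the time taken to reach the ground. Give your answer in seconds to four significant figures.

Resolve: vₓ = 14.70 sin 39.6° = 9.370 m/s and v_y0 = 14.70 cos 39.6° = 11.33 m/s.
Landing at launch height ⇒ T = 2 v_y0 / g = 2 × 11.33 / 9.80 = 2.312 s.

2.312 s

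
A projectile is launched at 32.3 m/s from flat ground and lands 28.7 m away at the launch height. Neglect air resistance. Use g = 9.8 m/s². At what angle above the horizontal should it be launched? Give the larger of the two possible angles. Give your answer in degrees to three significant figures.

R = v₀² sin 2θ / g gives sin 2θ = gR/v₀² = 9.80·28.7/32.3² = 0.2696.
2θ = 15.64° or 180° − 15.64° = 164.4°, so θ = 7.820° or 82.18°.
The larger angle is 82.18°.

82.2°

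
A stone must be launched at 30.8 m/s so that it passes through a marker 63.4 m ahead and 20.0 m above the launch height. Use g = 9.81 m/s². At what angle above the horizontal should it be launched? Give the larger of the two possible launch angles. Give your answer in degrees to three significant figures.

64.8°

Trajectory: y = x tanθ − g x² (1 + tan²θ)/(2v₀²). With x = 63.4, y = 20.0, v₀ = 30.8, g = 9.81:
20.78 tan²θ − 63.4 tanθ + (40.78) = 0.
tanθ = [63.4 ± √(63.4² − 4 × 20.78 × (40.78))] / (2 × 20.78) = (63.4 ± 25.08) / 41.57, giving tanθ = 0.9218 or 2.129.
θ = 42.67° or 64.84°; the larger is 64.84°.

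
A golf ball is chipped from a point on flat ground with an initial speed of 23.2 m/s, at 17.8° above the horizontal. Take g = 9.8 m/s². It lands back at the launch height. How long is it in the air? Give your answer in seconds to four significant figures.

Components: vₓ = 23.20 cos 17.8° = 22.09 m/s, v_y0 = 23.20 sin 17.8° = 7.092 m/s.
It returns to y = 0 when t = 2 v_y0 / g = 2(7.092)/9.80 = 1.447 s.

1.447 s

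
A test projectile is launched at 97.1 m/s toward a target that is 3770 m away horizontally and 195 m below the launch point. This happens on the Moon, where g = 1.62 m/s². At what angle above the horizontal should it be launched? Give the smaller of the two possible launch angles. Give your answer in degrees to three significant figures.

16.8°

Trajectory: y = x tanθ − g x² (1 + tan²θ)/(2v₀²). With x = 3770, y = −195, v₀ = 97.1, g = 1.62:
1221 tan²θ − 3770 tanθ + (1026) = 0.
tanθ = [3770 ± √(3770² − 4 × 1221 × (1026))] / (2 × 1221) = (3770 ± 3033) / 2442, giving tanθ = 0.3016 or 2.786.
θ = 16.78° or 70.25°; the smaller is 16.78°.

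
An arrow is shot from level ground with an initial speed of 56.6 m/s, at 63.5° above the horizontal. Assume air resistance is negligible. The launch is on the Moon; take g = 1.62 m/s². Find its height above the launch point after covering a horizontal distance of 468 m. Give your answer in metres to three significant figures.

Resolve: vₓ = 56.60 cos 63.5° = 25.25 m/s and v_y0 = 56.60 sin 63.5° = 50.65 m/s.
x = vₓ t ⇒ t = 468/25.25 = 18.53 s.
Height: y = v_y0 t − ½ g t² = 50.65 × 18.53 − 0.8100 × 18.53² = 938.7 − 278.2 = 660.5 m.

661 m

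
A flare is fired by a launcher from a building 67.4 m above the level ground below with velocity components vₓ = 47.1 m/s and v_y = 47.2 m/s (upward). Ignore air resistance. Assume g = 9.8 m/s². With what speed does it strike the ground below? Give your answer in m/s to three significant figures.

The projectile lands when y = 67.4 + (47.20) t − ½·9.80·t² = 0. Positive root: t = (47.20 + √(47.20² + 2·9.80·67.4)) / 9.80 = (47.20 + 59.57) / 9.80 = 10.90 s.
Vertical velocity at impact: v_y = v_y0 − g t = 47.20 − 9.80 × 10.90 = −59.57 m/s.
Speed: |v| = √(vₓ² + v_y²) = √(47.10² + 59.57²) = 75.94 m/s.

75.9 m/s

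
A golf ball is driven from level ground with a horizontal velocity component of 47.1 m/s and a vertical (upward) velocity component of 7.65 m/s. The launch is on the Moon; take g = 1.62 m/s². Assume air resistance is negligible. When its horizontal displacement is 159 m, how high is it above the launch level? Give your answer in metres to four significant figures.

16.59 m

At x = 159 m, t = x/vₓ = 159/47.10 = 3.376 s.
Height: y = v_y0 t − ½ g t² = 7.650 × 3.376 − 0.8100 × 3.376² = 25.82 − 9.231 = 16.59 m.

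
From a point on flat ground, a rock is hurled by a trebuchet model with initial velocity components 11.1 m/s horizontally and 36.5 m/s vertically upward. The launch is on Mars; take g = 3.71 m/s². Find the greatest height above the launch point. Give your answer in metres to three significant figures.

Maximum height: H = v_y0² / (2g) = 36.50² / (2 × 3.71) = 179.5 m.

180 m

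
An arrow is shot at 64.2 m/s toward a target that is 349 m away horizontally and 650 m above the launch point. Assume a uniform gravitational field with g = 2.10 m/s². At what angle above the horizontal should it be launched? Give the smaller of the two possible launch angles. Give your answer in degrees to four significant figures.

68.30°

Trajectory: y = x tanθ − g x² (1 + tan²θ)/(2v₀²). With x = 349, y = 650, v₀ = 64.2, g = 2.10:
31.03 tan²θ − 349 tanθ + (681.0) = 0.
tanθ = [349 ± √(349² − 4 × 31.03 × (681.0))] / (2 × 31.03) = (349 ± 193.1) / 62.06, giving tanθ = 2.513 or 8.735.
θ = 68.30° or 83.47°; the smaller is 68.30°.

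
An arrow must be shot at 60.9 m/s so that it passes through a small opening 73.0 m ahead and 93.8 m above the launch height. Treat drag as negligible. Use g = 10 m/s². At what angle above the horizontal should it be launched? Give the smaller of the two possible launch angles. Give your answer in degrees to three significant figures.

58.8°

Trajectory: y = x tanθ − g x² (1 + tan²θ)/(2v₀²). With x = 73.0, y = 93.8, v₀ = 60.9, g = 10.0:
7.184 tan²θ − 73.0 tanθ + (101.0) = 0.
tanθ = [73.0 ± √(73.0² − 4 × 7.184 × (101.0))] / (2 × 7.184) = (73.0 ± 49.26) / 14.37, giving tanθ = 1.652 or 8.509.
θ = 58.81° or 83.30°; the smaller is 58.81°.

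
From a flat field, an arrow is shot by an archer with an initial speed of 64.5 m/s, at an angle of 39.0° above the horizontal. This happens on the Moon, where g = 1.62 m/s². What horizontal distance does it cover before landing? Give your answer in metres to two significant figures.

2500 m

Resolve: vₓ = 64.50 cos 39.0° = 50.13 m/s and v_y0 = 64.50 sin 39.0° = 40.59 m/s.
Flight time T = 2 v_y0 / g = 50.11 s.
Horizontal distance R = vₓ T = 50.13 × 50.11 = 2512 m.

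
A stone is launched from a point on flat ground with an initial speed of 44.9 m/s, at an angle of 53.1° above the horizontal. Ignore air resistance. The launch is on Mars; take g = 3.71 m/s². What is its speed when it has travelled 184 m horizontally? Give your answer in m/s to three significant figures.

29.0 m/s

vₓ = 44.90 cos 53.1° = 26.96 m/s; v_y0 = 44.90 sin 53.1° = 35.91 m/s.
x = vₓ t ⇒ t = 184/26.96 = 6.825 s.
Vertical velocity there: v_y = v_y0 − g t = 35.91 − 3.71 × 6.825 = 10.58 m/s.
Speed: √(vₓ² + v_y²) = √(26.96² + 10.58²) = 28.96 m/s.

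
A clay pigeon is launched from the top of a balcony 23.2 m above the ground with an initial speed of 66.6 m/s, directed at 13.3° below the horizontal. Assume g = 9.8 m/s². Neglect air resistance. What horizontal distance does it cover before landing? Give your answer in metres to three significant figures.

vₓ = 66.60 cos 13.3° = 64.81 m/s; v_y0 = −15.32 m/s (downward).
With up positive and y = 0 at the ground: y(t) = 23.2 + (−15.32) t − 4.900 t². Setting y = 0 and taking the positive root: t = [−15.32 + √(15.32² + 2·9.80·23.2)] / 9.80 = (−15.32 + 26.26) / 9.80 = 1.116 s.
Horizontal distance: R = vₓ t = 64.81 × 1.116 = 72.33 m.

72.3 m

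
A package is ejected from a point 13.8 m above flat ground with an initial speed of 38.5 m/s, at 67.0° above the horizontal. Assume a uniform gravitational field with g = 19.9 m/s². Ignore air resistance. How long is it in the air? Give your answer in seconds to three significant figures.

3.92 s

Components: vₓ = 38.50 cos 67.0° = 15.04 m/s, v_y0 = 38.50 sin 67.0° = 35.44 m/s.
Vertical motion (up positive, ground at y = 0): 9.950 t² − (35.44) t − 13.8 = 0, so t = (35.44 + √(35.44² + 2·19.9·13.8)) / 19.9 = (35.44 + 42.49) / 19.9 = 3.916 s.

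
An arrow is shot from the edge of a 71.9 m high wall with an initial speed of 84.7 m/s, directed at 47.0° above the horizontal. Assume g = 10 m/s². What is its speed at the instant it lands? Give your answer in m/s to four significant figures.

Components: vₓ = 84.70 cos 47.0° = 57.77 m/s, v_y0 = 84.70 sin 47.0° = 61.95 m/s.
The projectile lands when y = 71.9 + (61.95) t − ½·10.0·t² = 0. Positive root: t = (61.95 + √(61.95² + 2·10.0·71.9)) / 10.0 = (61.95 + 72.63) / 10.0 = 13.46 s.
Vertical velocity at impact: v_y = v_y0 − g t = 61.95 − 10.0 × 13.46 = −72.63 m/s.
Speed: |v| = √(vₓ² + v_y²) = √(57.77² + 72.63²) = 92.80 m/s.

92.80 m/s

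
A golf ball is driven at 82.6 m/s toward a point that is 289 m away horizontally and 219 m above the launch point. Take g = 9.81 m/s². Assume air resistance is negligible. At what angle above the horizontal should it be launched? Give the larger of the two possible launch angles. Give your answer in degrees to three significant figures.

Trajectory: y = x tanθ − g x² (1 + tan²θ)/(2v₀²). With x = 289, y = 219, v₀ = 82.6, g = 9.81:
60.04 tan²θ − 289 tanθ + (279.0) = 0.
tanθ = [289 ± √(289² − 4 × 60.04 × (279.0))] / (2 × 60.04) = (289 ± 128.5) / 120.1, giving tanθ = 1.337 or 3.476.
θ = 53.20° or 73.95°; the larger is 73.95°.

74.0°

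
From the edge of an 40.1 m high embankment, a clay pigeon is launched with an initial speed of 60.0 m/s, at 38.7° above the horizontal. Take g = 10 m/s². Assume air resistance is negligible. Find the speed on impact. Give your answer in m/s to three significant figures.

Resolve: vₓ = 60.00 cos 38.7° = 46.83 m/s and v_y0 = 60.00 sin 38.7° = 37.51 m/s.
Vertical motion (up positive, ground at y = 0): 5.000 t² − (37.51) t − 40.1 = 0, so t = (37.51 + √(37.51² + 2·10.0·40.1)) / 10.0 = (37.51 + 47.00) / 10.0 = 8.452 s.
Vertical velocity at impact: v_y = v_y0 − g t = 37.51 − 10.0 × 8.452 = −47.00 m/s.
Speed: |v| = √(vₓ² + v_y²) = √(46.83² + 47.00²) = 66.35 m/s.

66.3 m/s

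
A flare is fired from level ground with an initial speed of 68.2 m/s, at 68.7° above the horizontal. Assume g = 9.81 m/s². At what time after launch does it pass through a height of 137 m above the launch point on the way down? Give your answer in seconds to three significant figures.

Components: vₓ = 68.20 cos 68.7° = 24.77 m/s, v_y0 = 68.20 sin 68.7° = 63.54 m/s.
Height y(t) = 63.54 t − 4.905 t² = 137 gives 4.905 t² − 63.54 t + 137 = 0.
t = [63.54 ± √(63.54² − 2·9.81·137)] / 9.81 = (63.54 ± 36.74) / 9.81, so t = 2.732 s or t = 10.22 s.
The descending-branch root is 10.22 s.

10.2 s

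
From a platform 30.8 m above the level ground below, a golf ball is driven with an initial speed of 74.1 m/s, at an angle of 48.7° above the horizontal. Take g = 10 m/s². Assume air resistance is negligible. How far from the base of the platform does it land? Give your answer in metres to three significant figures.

vₓ = 74.10 cos 48.7° = 48.91 m/s; v_y0 = 74.10 sin 48.7° = 55.67 m/s.
With up positive and y = 0 at the ground: y(t) = 30.8 + (55.67) t − 5.000 t². Setting y = 0 and taking the positive root: t = [55.67 + √(55.67² + 2·10.0·30.8)] / 10.0 = (55.67 + 60.95) / 10.0 = 11.66 s.
Horizontal distance: R = vₓ t = 48.91 × 11.66 = 570.3 m.

570 m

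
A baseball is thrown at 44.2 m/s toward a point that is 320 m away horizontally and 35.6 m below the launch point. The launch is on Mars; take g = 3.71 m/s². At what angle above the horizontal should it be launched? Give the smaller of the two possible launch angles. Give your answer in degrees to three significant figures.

11.6°

Trajectory: y = x tanθ − g x² (1 + tan²θ)/(2v₀²). With x = 320, y = −35.6, v₀ = 44.2, g = 3.71:
97.23 tan²θ − 320 tanθ + (61.63) = 0.
tanθ = [320 ± √(320² − 4 × 97.23 × (61.63))] / (2 × 97.23) = (320 ± 280.1) / 194.5, giving tanθ = 0.2054 or 3.086.
θ = 11.61° or 72.04°; the smaller is 11.61°.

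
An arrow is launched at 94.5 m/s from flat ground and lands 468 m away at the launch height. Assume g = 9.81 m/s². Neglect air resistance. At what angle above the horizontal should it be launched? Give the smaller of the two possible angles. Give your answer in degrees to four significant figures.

15.47°

R = v₀² sin 2θ / g gives sin 2θ = gR/v₀² = 9.81·468/94.5² = 0.5141.
2θ = 30.94° or 180° − 30.94° = 149.1°, so θ = 15.47° or 74.53°.
The smaller angle is 15.47°.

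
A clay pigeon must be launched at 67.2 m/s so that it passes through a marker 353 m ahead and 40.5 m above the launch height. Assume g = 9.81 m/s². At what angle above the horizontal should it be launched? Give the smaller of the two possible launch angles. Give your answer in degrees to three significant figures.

33.8°

Trajectory: y = x tanθ − g x² (1 + tan²θ)/(2v₀²). With x = 353, y = 40.5, v₀ = 67.2, g = 9.81:
135.3 tan²θ − 353 tanθ + (175.8) = 0.
tanθ = [353 ± √(353² − 4 × 135.3 × (175.8))] / (2 × 135.3) = (353 ± 171.5) / 270.7, giving tanθ = 0.6706 or 1.938.
θ = 33.84° or 62.70°; the smaller is 33.84°.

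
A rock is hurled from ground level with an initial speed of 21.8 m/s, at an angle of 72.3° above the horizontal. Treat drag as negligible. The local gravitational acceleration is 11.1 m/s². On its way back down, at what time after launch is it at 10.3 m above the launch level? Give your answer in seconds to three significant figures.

3.15 s

Resolve: vₓ = 21.80 cos 72.3° = 6.628 m/s and v_y0 = 21.80 sin 72.3° = 20.77 m/s.
Set y = v_y0 t − ½ g t² = 10.3: 5.550 t² − 20.77 t + 10.3 = 0.
t = [20.77 ± √(20.77² − 2·11.1·10.3)] / 11.1 = (20.77 ± 14.24) / 11.1, so t = 0.5885 s or t = 3.153 s.
The descending-branch root is 3.153 s.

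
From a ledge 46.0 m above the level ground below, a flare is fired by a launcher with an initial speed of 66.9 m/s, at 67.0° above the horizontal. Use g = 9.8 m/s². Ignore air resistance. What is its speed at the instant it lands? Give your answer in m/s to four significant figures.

Resolve: vₓ = 66.90 cos 67.0° = 26.14 m/s and v_y0 = 66.90 sin 67.0° = 61.58 m/s.
With up positive and y = 0 at the ground: y(t) = 46.0 + (61.58) t − 4.900 t². Setting y = 0 and taking the positive root: t = [61.58 + √(61.58² + 2·9.80·46.0)] / 9.80 = (61.58 + 68.51) / 9.80 = 13.27 s.
Vertical velocity at impact: v_y = v_y0 − g t = 61.58 − 9.80 × 13.27 = −68.51 m/s.
Speed: |v| = √(vₓ² + v_y²) = √(26.14² + 68.51²) = 73.33 m/s.

73.33 m/s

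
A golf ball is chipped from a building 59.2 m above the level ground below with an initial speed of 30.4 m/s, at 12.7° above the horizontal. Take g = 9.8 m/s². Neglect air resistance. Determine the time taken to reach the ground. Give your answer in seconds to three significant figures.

Horizontal component vₓ = 30.40 cos 12.7° = 29.66 m/s; vertical v_y0 = 30.40 sin 12.7° = 6.683 m/s.
Vertical motion (up positive, ground at y = 0): 4.900 t² − (6.683) t − 59.2 = 0, so t = (6.683 + √(6.683² + 2·9.80·59.2)) / 9.80 = (6.683 + 34.71) / 9.80 = 4.224 s.

4.22 s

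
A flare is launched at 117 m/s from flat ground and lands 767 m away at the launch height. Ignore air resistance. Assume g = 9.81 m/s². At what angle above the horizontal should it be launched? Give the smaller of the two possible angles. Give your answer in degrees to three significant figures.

From R = (v₀²/g) sin 2θ: sin 2θ = 9.81 × 767 / 13689 = 0.5497.
2θ = 33.34° or 180° − 33.34° = 146.7°, so θ = 16.67° or 73.33°.
The smaller angle is 16.67°.

16.7°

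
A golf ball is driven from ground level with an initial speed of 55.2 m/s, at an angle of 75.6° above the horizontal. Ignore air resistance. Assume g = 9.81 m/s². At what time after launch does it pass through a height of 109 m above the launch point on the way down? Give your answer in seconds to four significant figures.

8.185 s

vₓ = 55.20 cos 75.6° = 13.73 m/s; v_y0 = 55.20 sin 75.6° = 53.47 m/s.
Height y(t) = 53.47 t − 4.905 t² = 109 gives 4.905 t² − 53.47 t + 109 = 0.
t = [53.47 ± √(53.47² − 2·9.81·109)] / 9.81 = (53.47 ± 26.83) / 9.81, so t = 2.715 s or t = 8.185 s.
The descending-branch root is 8.185 s.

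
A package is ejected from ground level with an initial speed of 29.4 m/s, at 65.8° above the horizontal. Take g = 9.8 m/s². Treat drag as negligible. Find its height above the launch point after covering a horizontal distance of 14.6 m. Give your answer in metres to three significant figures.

25.3 m

Components: vₓ = 29.40 cos 65.8° = 12.05 m/s, v_y0 = 29.40 sin 65.8° = 26.82 m/s.
At x = 14.6 m, t = x/vₓ = 14.6/12.05 = 1.211 s.
Height: y = v_y0 t − ½ g t² = 26.82 × 1.211 − 4.900 × 1.211² = 32.49 − 7.191 = 25.30 m.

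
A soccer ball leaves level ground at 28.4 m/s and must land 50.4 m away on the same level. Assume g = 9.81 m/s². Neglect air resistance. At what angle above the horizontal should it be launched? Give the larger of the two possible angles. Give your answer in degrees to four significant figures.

71.10°

Level-ground range R = v₀² sin(2θ)/g ⇒ sin(2θ) = gR/v₀² = 9.81 × 50.4 / 28.4² = 0.6130.
2θ = 37.81° or 180° − 37.81° = 142.2°, so θ = 18.90° or 71.10°.
The larger angle is 71.10°.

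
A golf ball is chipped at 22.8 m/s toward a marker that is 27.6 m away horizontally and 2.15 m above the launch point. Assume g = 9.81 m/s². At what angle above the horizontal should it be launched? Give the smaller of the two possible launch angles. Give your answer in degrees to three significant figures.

Trajectory: y = x tanθ − g x² (1 + tan²θ)/(2v₀²). With x = 27.6, y = 2.15, v₀ = 22.8, g = 9.81:
7.188 tan²θ − 27.6 tanθ + (9.338) = 0.
tanθ = [27.6 ± √(27.6² − 4 × 7.188 × (9.338))] / (2 × 7.188) = (27.6 ± 22.21) / 14.38, giving tanθ = 0.3749 or 3.465.
θ = 20.55° or 73.90°; the smaller is 20.55°.

20.6°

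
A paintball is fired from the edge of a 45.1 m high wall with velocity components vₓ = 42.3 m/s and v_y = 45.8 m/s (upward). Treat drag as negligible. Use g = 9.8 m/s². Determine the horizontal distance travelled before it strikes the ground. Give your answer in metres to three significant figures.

433 m

With up positive and y = 0 at the ground: y(t) = 45.1 + (45.80) t − 4.900 t². Setting y = 0 and taking the positive root: t = [45.80 + √(45.80² + 2·9.80·45.1)] / 9.80 = (45.80 + 54.60) / 9.80 = 10.25 s.
Horizontal distance: R = vₓ t = 42.30 × 10.25 = 433.4 m.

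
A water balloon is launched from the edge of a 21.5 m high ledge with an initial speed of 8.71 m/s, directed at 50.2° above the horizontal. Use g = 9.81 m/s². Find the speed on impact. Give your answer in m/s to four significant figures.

22.31 m/s

vₓ = 8.710 cos 50.2° = 5.575 m/s; v_y0 = 8.710 sin 50.2° = 6.692 m/s.
The projectile lands when y = 21.5 + (6.692) t − ½·9.81·t² = 0. Positive root: t = (6.692 + √(6.692² + 2·9.81·21.5)) / 9.81 = (6.692 + 21.60) / 9.81 = 2.884 s.
Vertical velocity at impact: v_y = v_y0 − g t = 6.692 − 9.81 × 2.884 = −21.60 m/s.
Speed: |v| = √(vₓ² + v_y²) = √(5.575² + 21.60²) = 22.31 m/s.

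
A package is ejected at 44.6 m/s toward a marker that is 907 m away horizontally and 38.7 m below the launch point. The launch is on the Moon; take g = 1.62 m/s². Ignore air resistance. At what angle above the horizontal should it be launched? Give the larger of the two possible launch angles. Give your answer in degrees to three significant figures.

Trajectory: y = x tanθ − g x² (1 + tan²θ)/(2v₀²). With x = 907, y = −38.7, v₀ = 44.6, g = 1.62:
335.0 tan²θ − 907 tanθ + (296.3) = 0.
tanθ = [907 ± √(907² − 4 × 335.0 × (296.3))] / (2 × 335.0) = (907 ± 652.4) / 670.0, giving tanθ = 0.3800 or 2.328.
θ = 20.81° or 66.75°; the larger is 66.75°.

66.7°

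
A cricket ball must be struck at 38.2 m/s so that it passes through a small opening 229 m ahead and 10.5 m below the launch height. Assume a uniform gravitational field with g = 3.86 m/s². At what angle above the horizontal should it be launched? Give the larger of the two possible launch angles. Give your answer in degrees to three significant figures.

71.7°

Trajectory: y = x tanθ − g x² (1 + tan²θ)/(2v₀²). With x = 229, y = −10.5, v₀ = 38.2, g = 3.86:
69.36 tan²θ − 229 tanθ + (58.86) = 0.
tanθ = [229 ± √(229² − 4 × 69.36 × (58.86))] / (2 × 69.36) = (229 ± 190.0) / 138.7, giving tanθ = 0.2809 or 3.021.
θ = 15.69° or 71.68°; the larger is 71.68°.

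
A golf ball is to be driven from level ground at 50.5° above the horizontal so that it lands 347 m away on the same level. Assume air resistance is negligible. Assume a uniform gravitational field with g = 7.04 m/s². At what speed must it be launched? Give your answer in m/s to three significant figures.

On level ground R = v₀² sin 2θ / g ⇒ v₀ = √(gR / sin 2θ).
v₀ = √(7.04 × 347 / sin 101.0°) = √(2443 / 0.9816) = √2488.6 = 49.89 m/s.

49.9 m/s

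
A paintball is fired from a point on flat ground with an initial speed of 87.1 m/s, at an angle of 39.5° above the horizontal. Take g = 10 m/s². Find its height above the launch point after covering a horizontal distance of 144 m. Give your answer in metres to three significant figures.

95.8 m

vₓ = 87.10 cos 39.5° = 67.21 m/s; v_y0 = 87.10 sin 39.5° = 55.40 m/s.
Time to reach x = 144 m: t = x/vₓ = 144/67.21 = 2.143 s.
Height: y = v_y0 t − ½ g t² = 55.40 × 2.143 − 5.000 × 2.143² = 118.7 − 22.95 = 95.75 m.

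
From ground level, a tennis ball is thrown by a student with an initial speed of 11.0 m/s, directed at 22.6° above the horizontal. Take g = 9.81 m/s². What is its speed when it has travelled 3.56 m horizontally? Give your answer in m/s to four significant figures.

10.19 m/s

Resolve: vₓ = 11.00 cos 22.6° = 10.16 m/s and v_y0 = 11.00 sin 22.6° = 4.227 m/s.
At x = 3.56 m, t = x/vₓ = 3.56/10.16 = 0.3506 s.
Vertical velocity there: v_y = v_y0 − g t = 4.227 − 9.81 × 0.3506 = 0.7883 m/s.
Speed: √(vₓ² + v_y²) = √(10.16² + 0.7883²) = 10.19 m/s.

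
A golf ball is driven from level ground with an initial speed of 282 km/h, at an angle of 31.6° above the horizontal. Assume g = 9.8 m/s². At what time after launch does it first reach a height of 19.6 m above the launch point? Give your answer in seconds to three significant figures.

0.508 s

Convert: 282 km/h = 282/3.6 = 78.33 m/s.
Resolve: vₓ = 78.33 cos 31.6° = 66.72 m/s and v_y0 = 78.33 sin 31.6° = 41.05 m/s.
Require v_y0 t − ½ g t² = 19.6, i.e. 4.900 t² − 41.05 t + 19.6 = 0.
t = [41.05 ± √(41.05² − 2·9.80·19.6)] / 9.80 = (41.05 ± 36.06) / 9.80, so t = 0.5084 s or t = 7.868 s.
The first (ascending) time is 0.5084 s.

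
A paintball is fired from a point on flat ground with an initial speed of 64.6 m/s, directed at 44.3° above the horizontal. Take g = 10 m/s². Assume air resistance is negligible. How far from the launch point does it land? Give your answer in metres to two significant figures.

420 m

Resolve: vₓ = 64.60 cos 44.3° = 46.23 m/s and v_y0 = 64.60 sin 44.3° = 45.12 m/s.
Flight time T = 2 v_y0 / g = 9.024 s.
Range: R = vₓ T = 46.23 × 9.024 = 417.2 m.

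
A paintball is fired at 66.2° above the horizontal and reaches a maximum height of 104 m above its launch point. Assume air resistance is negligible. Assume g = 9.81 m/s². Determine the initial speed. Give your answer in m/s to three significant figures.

At the peak v_y = 0, so v_y0 = √(2gH) = √(2 × 9.81 × 104) = 45.17 m/s.
v_y0 = v₀ sin θ ⇒ v₀ = 45.17 / sin 66.2° = 49.37 m/s.

49.4 m/s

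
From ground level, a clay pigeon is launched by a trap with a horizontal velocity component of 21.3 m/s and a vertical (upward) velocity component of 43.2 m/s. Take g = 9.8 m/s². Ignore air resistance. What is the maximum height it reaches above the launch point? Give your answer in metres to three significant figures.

Peak height H = v_y0² / (2g) = 1866.2 / 19.60 = 95.22 m.

95.2 m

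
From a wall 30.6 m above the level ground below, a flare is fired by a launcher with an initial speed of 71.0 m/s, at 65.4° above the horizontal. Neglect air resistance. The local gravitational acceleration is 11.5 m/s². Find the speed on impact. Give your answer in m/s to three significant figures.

Components: vₓ = 71.00 cos 65.4° = 29.56 m/s, v_y0 = 71.00 sin 65.4° = 64.56 m/s.
Vertical motion (up positive, ground at y = 0): 5.750 t² − (64.56) t − 30.6 = 0, so t = (64.56 + √(64.56² + 2·11.5·30.6)) / 11.5 = (64.56 + 69.79) / 11.5 = 11.68 s.
Vertical velocity at impact: v_y = v_y0 − g t = 64.56 − 11.5 × 11.68 = −69.79 m/s.
Speed: |v| = √(vₓ² + v_y²) = √(29.56² + 69.79²) = 75.79 m/s.

75.8 m/s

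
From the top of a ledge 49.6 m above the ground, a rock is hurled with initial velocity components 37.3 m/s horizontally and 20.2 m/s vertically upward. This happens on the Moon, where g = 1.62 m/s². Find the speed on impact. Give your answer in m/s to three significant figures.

44.3 m/s

The projectile lands when y = 49.6 + (20.20) t − ½·1.62·t² = 0. Positive root: t = (20.20 + √(20.20² + 2·1.62·49.6)) / 1.62 = (20.20 + 23.85) / 1.62 = 27.19 s.
Vertical velocity at impact: v_y = v_y0 − g t = 20.20 − 1.62 × 27.19 = −23.85 m/s.
Speed: |v| = √(vₓ² + v_y²) = √(37.30² + 23.85²) = 44.27 m/s.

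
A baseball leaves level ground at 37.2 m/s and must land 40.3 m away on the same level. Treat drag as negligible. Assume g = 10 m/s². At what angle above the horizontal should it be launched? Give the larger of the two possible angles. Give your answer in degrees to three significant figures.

81.5°

Level-ground range R = v₀² sin(2θ)/g ⇒ sin(2θ) = gR/v₀² = 10.0 × 40.3 / 37.2² = 0.2912.
2θ = 16.93° or 180° − 16.93° = 163.1°, so θ = 8.465° or 81.53°.
The larger angle is 81.53°.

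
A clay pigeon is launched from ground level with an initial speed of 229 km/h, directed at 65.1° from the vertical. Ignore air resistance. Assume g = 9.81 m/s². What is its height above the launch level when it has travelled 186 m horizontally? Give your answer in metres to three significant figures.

Convert: 229 km/h = 229/3.6 = 63.61 m/s.
vₓ = 63.61 sin 65.1° = 57.70 m/s; v_y0 = 63.61 cos 65.1° = 26.78 m/s.
Time to reach x = 186 m: t = x/vₓ = 186/57.70 = 3.224 s.
Height: y = v_y0 t − ½ g t² = 26.78 × 3.224 − 4.905 × 3.224² = 86.34 − 50.97 = 35.37 m.

35.4 m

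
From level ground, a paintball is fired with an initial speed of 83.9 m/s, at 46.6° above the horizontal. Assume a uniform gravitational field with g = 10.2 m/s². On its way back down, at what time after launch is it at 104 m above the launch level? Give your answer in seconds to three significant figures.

Horizontal component vₓ = 83.90 cos 46.6° = 57.65 m/s; vertical v_y0 = 83.90 sin 46.6° = 60.96 m/s.
Height y(t) = 60.96 t − 5.100 t² = 104 gives 5.100 t² − 60.96 t + 104 = 0.
t = [60.96 ± √(60.96² − 2·10.2·104)] / 10.2 = (60.96 ± 39.93) / 10.2, so t = 2.062 s or t = 9.891 s.
The descending-branch root is 9.891 s.

9.89 s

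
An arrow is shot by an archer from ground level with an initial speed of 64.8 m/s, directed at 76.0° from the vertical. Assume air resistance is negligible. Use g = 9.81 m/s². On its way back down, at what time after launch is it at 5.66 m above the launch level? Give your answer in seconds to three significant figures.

2.78 s

Components: vₓ = 64.80 sin 76.0° = 62.88 m/s, v_y0 = 64.80 cos 76.0° = 15.68 m/s.
Height y(t) = 15.68 t − 4.905 t² = 5.66 gives 4.905 t² − 15.68 t + 5.66 = 0.
t = [15.68 ± √(15.68² − 2·9.81·5.66)] / 9.81 = (15.68 ± 11.61) / 9.81, so t = 0.4149 s or t = 2.781 s.
The descending-branch root is 2.781 s.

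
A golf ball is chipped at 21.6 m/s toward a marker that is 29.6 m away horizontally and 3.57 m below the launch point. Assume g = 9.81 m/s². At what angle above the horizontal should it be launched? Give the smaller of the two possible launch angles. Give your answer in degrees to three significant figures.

Trajectory: y = x tanθ − g x² (1 + tan²θ)/(2v₀²). With x = 29.6, y = −3.57, v₀ = 21.6, g = 9.81:
9.211 tan²θ − 29.6 tanθ + (5.641) = 0.
tanθ = [29.6 ± √(29.6² − 4 × 9.211 × (5.641))] / (2 × 9.211) = (29.6 ± 25.85) / 18.42, giving tanθ = 0.2035 or 3.010.
θ = 11.50° or 71.62°; the smaller is 11.50°.

11.5°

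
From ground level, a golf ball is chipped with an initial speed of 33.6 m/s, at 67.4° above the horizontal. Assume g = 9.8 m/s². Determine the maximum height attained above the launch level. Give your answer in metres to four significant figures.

49.09 m

Horizontal component vₓ = 33.60 cos 67.4° = 12.91 m/s; vertical v_y0 = 33.60 sin 67.4° = 31.02 m/s.
Peak height H = v_y0² / (2g) = 962.23 / 19.60 = 49.09 m.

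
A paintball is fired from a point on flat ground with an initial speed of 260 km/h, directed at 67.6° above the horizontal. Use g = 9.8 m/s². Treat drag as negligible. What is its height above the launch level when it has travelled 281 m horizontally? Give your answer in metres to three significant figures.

171 m

Convert: 260 km/h = 260/3.6 = 72.22 m/s.
Horizontal component vₓ = 72.22 cos 67.6° = 27.52 m/s; vertical v_y0 = 72.22 sin 67.6° = 66.77 m/s.
At x = 281 m, t = x/vₓ = 281/27.52 = 10.21 s.
Height: y = v_y0 t − ½ g t² = 66.77 × 10.21 − 4.900 × 10.21² = 681.8 − 510.8 = 171.0 m.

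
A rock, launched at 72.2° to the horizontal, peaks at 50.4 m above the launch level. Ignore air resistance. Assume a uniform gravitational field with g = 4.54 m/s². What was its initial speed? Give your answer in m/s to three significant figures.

At the peak v_y = 0, so v_y0 = √(2gH) = √(2 × 4.54 × 50.4) = 21.39 m/s.
v_y0 = v₀ sin θ ⇒ v₀ = 21.39 / sin 72.2° = 22.47 m/s.

22.5 m/s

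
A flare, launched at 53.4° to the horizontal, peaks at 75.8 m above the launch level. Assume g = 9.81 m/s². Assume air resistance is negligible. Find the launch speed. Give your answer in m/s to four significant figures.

At the peak v_y = 0, so v_y0 = √(2gH) = √(2 × 9.81 × 75.8) = 38.56 m/s.
v_y0 = v₀ sin θ ⇒ v₀ = 38.56 / sin 53.4° = 48.04 m/s.

48.04 m/s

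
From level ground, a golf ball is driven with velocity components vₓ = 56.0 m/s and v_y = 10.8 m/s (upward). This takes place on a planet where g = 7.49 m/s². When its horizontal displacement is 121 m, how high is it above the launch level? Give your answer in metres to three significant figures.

At x = 121 m, t = x/vₓ = 121/56.00 = 2.161 s.
Height: y = v_y0 t − ½ g t² = 10.80 × 2.161 − 3.745 × 2.161² = 23.34 − 17.48 = 5.851 m.

5.85 m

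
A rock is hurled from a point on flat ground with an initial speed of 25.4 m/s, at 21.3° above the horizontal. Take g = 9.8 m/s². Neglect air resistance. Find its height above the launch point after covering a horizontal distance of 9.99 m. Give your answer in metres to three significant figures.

3.02 m

Resolve: vₓ = 25.40 cos 21.3° = 23.66 m/s and v_y0 = 25.40 sin 21.3° = 9.227 m/s.
Time to reach x = 9.99 m: t = x/vₓ = 9.99/23.66 = 0.4221 s.
Height: y = v_y0 t − ½ g t² = 9.227 × 0.4221 − 4.900 × 0.4221² = 3.895 − 0.8732 = 3.022 m.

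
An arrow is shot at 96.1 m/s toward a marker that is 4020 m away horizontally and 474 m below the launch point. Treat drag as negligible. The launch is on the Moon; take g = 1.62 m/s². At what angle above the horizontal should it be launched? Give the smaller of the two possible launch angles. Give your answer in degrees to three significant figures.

Trajectory: y = x tanθ − g x² (1 + tan²θ)/(2v₀²). With x = 4020, y = −474, v₀ = 96.1, g = 1.62:
1417 tan²θ − 4020 tanθ + (943.4) = 0.
tanθ = [4020 ± √(4020² − 4 × 1417 × (943.4))] / (2 × 1417) = (4020 ± 3288) / 2835, giving tanθ = 0.2582 or 2.578.
θ = 14.48° or 68.80°; the smaller is 14.48°.

14.5°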